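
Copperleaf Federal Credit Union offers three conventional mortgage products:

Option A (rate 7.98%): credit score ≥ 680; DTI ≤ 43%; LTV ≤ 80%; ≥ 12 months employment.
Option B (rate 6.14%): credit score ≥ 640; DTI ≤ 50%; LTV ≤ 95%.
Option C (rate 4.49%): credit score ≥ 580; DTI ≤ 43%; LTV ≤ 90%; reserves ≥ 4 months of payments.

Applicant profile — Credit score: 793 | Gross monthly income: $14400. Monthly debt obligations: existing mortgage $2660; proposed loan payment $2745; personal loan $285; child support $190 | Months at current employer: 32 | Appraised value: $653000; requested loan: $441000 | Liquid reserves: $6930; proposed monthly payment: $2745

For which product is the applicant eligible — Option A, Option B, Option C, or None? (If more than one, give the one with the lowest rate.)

Option B

Total debts = (2,660 + 2,745 + 285 + 190) = 5,880; DTI = 5,880/14,400 = 40.8%.
LTV = 441,000/653,000 = 67.5%.
Reserves = 6,930/2,745 = 2.5 months.
Option A: score 793 ≥ 680; DTI 40.8% ≤ 43%; LTV 67.5% ≤ 80%; employment 32 ≥ 12 mo → qualifies.
Option B: score 793 ≥ 640; DTI 40.8% ≤ 50%; LTV 67.5% ≤ 95% → qualifies.
Option C: score 793 ≥ 580; DTI 40.8% ≤ 43%; LTV 67.5% ≤ 90%; reserves 2.5 < 4 mo → does not qualify.
Qualifying: Option A, Option B. Lowest rate is 6.14% → Option B.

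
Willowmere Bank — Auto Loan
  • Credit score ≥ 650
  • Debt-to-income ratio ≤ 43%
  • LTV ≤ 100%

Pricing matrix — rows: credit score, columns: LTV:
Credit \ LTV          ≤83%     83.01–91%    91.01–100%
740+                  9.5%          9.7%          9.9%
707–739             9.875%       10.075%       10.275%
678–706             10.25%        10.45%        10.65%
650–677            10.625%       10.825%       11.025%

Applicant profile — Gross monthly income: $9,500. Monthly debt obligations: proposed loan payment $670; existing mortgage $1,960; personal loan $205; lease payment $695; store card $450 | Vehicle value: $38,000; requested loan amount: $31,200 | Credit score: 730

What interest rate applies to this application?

9.875%

Credit score 730 ≥ 650; Total monthly debts = (670 + 1,960 + 205 + 695 + 450) = 3,980. Debt-to-income = 3,980/9,500 = 41.9% — meets 43% limit
Loan-to-value = 31,200/38,000 = 82.1% — pass (100% max)
Row: 730 falls in 707–739. Column: 82.1% falls in ≤83%. Rate = 9.875%.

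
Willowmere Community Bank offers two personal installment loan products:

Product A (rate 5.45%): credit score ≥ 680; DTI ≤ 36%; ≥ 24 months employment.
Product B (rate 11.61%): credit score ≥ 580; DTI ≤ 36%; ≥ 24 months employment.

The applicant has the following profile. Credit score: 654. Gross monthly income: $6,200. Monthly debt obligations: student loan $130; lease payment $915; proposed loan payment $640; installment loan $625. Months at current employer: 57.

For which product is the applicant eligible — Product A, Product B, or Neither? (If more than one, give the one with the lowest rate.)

Neither

Total debts = (130 + 915 + 640 + 625) = 2,310; DTI = 2,310/6,200 = 37.3%.
Product A: score 654 < 680; DTI 37.3% > 36%; employment 57 ≥ 24 mo → does not qualify.
Product B: score 654 ≥ 580; DTI 37.3% > 36%; employment 57 ≥ 24 mo → does not qualify.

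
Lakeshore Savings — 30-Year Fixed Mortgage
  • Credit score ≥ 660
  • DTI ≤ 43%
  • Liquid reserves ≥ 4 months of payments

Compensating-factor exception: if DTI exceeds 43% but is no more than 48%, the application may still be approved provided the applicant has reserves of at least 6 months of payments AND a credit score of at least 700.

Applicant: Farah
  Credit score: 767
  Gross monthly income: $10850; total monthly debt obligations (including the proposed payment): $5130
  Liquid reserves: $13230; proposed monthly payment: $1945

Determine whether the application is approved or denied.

Credit score 767 ≥ 660 (meets base)
DTI: 5,130 ÷ 10,850 = 47.3%, over the 43% base limit.
Reserves = 13,230/1,945 = 6.8 months ≥ 4
47.3% falls in the override range (43%–48%), so the compensating-factor test applies.
Reserves 6.8 ≥ 6 months; credit score 767 ≥ 700.
Both override conditions satisfied; DTI exception granted.

Approved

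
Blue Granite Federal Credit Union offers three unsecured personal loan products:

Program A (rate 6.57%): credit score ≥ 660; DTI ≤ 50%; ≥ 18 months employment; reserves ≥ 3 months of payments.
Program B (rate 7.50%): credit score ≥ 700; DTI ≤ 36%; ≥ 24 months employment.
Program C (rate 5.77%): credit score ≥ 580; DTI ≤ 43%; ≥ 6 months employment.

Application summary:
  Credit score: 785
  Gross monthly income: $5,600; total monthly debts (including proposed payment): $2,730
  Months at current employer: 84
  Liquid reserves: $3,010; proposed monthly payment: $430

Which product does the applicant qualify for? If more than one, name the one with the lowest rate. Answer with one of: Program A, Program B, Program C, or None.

DTI = 2,730/5,600 = 48.8%.
Reserves = 3,010/430 = 7.0 months.
Program A: score 785 ≥ 660; DTI 48.8% ≤ 50%; employment 84 ≥ 18 mo; reserves 7.0 ≥ 3 mo → qualifies.
Program B: score 785 ≥ 700; DTI 48.8% > 36%; employment 84 ≥ 24 mo → does not qualify.
Program C: score 785 ≥ 580; DTI 48.8% > 43%; employment 84 ≥ 6 mo → does not qualify.

Program A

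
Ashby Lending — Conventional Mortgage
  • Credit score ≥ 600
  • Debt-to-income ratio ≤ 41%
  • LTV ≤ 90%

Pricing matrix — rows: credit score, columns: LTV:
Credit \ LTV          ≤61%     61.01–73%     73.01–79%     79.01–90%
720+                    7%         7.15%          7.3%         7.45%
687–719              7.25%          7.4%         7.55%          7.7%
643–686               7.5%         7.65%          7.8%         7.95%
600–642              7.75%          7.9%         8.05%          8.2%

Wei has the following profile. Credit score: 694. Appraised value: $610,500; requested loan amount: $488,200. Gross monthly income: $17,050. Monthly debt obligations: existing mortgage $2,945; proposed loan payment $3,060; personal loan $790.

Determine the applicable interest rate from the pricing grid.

7.7%

Credit score 694 ≥ 600; Total monthly debts = (2,945 + 3,060 + 790) = 6,795. DTI: 6,795 ÷ 17,050 = 39.9%, within the 41% cap
Loan-to-value = 488,200/610,500 = 80% — pass (90% max)
Credit 694 → row 687–719; LTV 80% → column 79.01–90%. Grid cell → 7.7%.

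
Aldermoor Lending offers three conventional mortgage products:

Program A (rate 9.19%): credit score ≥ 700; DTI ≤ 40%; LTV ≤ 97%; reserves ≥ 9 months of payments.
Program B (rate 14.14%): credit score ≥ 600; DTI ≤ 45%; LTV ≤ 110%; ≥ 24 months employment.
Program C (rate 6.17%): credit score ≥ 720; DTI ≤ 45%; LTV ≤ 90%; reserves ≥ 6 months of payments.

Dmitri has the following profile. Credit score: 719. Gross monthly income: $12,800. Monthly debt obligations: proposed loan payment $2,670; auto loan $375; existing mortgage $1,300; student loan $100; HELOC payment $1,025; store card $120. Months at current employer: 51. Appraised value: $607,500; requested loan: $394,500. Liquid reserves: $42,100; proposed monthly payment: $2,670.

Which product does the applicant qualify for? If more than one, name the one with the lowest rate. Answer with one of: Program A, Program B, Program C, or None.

Program B

Total debts = (2,670 + 375 + 1,300 + 100 + 1,025 + 120) = 5,590; DTI = 5,590/12,800 = 43.7%.
LTV = 394,500/607,500 = 64.9%.
Reserves = 42,100/2,670 = 15.8 months.
Program A: score 719 ≥ 700; DTI 43.7% > 40%; LTV 64.9% ≤ 97%; reserves 15.8 ≥ 9 mo → does not qualify.
Program B: score 719 ≥ 600; DTI 43.7% ≤ 45%; LTV 64.9% ≤ 110%; employment 51 ≥ 24 mo → qualifies.
Program C: score 719 < 720; DTI 43.7% ≤ 45%; LTV 64.9% ≤ 90%; reserves 15.8 ≥ 6 mo → does not qualify.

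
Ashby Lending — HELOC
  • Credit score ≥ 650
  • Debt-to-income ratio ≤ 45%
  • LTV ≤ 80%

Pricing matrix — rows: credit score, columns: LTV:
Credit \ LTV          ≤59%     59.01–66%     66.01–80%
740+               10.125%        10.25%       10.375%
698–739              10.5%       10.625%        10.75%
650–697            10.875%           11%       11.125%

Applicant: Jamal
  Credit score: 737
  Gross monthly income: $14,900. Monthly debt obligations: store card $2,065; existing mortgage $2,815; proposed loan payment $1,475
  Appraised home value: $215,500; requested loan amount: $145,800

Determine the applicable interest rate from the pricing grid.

Credit score 737 ≥ 650; Total monthly debts = (2,065 + 2,815 + 1,475) = 6,355. Debt-to-income = 6,355/14,900 = 42.7% — meets 45% limit
Loan-to-value = 145,800/215,500 = 67.7% — pass (80% max)
Score 737 is in the 698–739 band; LTV 67.7% is in the 66.01–80% band → 10.75%.

10.75%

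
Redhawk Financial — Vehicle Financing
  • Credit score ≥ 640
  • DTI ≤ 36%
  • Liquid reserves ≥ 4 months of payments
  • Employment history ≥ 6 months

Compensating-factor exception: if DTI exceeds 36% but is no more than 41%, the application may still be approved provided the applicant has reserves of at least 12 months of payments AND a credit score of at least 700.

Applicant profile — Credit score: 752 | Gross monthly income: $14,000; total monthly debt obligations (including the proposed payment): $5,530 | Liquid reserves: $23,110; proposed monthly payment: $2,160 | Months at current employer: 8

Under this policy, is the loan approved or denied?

Denied

Credit score 752 ≥ 640 (meets base)
DTI = 5,530/14,000 = 39.5% > 36% — standard DTI limit exceeded.
Reserves: 23,110 ÷ 2,160 = 10.7 months (meets 4-month minimum)
Employment 8 ≥ 6 months
DTI 39.5% is within the 36%–41% exception band; checking compensating factors.
Override check — reserves: 10.7 mo (short of 12); score: 752 (ok).
Override conditions not both satisfied; exception does not apply.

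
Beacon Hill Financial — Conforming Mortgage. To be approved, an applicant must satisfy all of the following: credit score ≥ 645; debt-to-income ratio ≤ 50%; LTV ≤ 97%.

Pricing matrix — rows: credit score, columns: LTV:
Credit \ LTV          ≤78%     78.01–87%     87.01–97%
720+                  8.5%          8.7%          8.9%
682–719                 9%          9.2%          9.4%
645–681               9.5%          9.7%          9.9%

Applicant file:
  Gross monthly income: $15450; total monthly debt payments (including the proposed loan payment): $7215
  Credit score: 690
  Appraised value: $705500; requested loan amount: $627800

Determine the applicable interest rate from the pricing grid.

Credit score 690 ≥ 645; Debt-to-income = 7,215/15,450 = 46.7% — meets 50% limit
LTV = 627,800/705,500 = 89% ≤ 97%
Row: 690 falls in 682–719. Column: 89% falls in 87.01–97%. Rate = 9.4%.

9.4%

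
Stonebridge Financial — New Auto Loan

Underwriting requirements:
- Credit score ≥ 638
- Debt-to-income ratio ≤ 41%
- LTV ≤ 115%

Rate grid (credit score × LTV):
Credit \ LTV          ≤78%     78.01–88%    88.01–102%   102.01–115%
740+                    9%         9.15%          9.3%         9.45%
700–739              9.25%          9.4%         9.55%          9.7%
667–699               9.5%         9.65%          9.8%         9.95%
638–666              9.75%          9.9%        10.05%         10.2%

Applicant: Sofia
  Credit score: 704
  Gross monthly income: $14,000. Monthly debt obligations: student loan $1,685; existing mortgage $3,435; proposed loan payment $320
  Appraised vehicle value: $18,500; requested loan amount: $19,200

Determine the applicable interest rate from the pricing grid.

Credit score 704 ≥ 638; Total monthly debts = (1,685 + 3,435 + 320) = 5,440. DTI: 5,440 ÷ 14,000 = 38.9%, within the 41% cap
LTV = 19,200/18,500 = 103.8% ≤ 115%
Credit 704 → row 700–739; LTV 103.8% → column 102.01–115%. Grid cell → 9.7%.

9.7%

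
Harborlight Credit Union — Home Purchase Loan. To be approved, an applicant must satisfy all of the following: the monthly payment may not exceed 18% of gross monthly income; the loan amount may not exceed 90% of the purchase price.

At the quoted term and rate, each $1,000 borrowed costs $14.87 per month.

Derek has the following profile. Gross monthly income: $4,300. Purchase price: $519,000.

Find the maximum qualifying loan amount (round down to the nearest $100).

Payment cap: 18% × $4,300 = $774/month.
At $14.87 per $1,000, that supports 774/14.87 × 1,000 ≈ $52,051 → $52,000.
LTV cap: 90% × $519,000 = $467,100 → $467,100.
Binding constraint: payment-to-income.

$52,000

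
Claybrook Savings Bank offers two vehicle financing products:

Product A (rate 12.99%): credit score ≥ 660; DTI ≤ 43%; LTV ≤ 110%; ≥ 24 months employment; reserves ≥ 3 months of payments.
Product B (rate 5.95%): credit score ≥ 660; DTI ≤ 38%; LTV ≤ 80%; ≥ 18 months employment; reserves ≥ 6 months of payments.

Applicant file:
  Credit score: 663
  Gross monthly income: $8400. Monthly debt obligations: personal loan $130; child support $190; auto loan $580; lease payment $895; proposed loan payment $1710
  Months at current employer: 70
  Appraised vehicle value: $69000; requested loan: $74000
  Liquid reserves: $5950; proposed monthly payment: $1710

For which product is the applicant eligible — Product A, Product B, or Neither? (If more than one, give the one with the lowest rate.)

Total debts = (130 + 190 + 580 + 895 + 1,710) = 3,505; DTI = 3,505/8,400 = 41.7%.
LTV = 74,000/69,000 = 107.2%.
Reserves = 5,950/1,710 = 3.5 months.
Product A: score 663 ≥ 660; DTI 41.7% ≤ 43%; LTV 107.2% ≤ 110%; employment 70 ≥ 24 mo; reserves 3.5 ≥ 3 mo → qualifies.
Product B: score 663 ≥ 660; DTI 41.7% > 38%; LTV 107.2% > 80%; employment 70 ≥ 18 mo; reserves 3.5 < 6 mo → does not qualify.

Product A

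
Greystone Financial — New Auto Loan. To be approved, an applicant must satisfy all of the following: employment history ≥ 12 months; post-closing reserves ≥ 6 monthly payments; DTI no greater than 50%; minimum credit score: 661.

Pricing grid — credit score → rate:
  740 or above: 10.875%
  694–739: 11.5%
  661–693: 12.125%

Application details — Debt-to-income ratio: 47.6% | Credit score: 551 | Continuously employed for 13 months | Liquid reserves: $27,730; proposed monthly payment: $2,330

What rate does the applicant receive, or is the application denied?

Denied

Credit score 551 < 661 (below minimum)
Reserves: 27,730 ÷ 2,330 = 11.9 months (meets 6-month minimum)
Employment 13 ≥ 12 months
Debt-to-income 47.6% vs 50% cap — pass
Not all requirements met → denied.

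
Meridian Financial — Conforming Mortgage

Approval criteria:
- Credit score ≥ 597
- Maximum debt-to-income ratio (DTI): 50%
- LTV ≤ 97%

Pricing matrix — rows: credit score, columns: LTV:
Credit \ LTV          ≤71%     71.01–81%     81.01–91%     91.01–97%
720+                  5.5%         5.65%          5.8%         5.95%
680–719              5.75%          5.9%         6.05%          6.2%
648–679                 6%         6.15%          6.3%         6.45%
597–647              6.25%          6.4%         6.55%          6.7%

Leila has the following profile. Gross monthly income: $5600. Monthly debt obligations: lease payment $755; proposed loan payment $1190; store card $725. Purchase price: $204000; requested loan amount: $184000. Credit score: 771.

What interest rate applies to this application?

Credit score 771 ≥ 597; Total monthly debts = (755 + 1,190 + 725) = 2,670. DTI: 2,670 ÷ 5,600 = 47.7%, within the 50% cap
LTV = 184,000/204,000 = 90.2% ≤ 97%
Row: 771 falls in 720+. Column: 90.2% falls in 81.01–91%. Rate = 5.8%.

5.8%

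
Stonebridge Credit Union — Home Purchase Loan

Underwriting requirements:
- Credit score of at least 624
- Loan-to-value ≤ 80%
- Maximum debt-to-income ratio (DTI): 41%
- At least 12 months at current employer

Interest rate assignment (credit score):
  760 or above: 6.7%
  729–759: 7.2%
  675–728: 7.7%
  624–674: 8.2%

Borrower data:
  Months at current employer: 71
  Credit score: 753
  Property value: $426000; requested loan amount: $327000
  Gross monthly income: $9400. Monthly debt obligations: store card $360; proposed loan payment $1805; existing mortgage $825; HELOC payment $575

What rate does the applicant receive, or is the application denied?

Approved at 7.2%

Credit score 753 ≥ 624 (meets minimum)
LTV = 327,000/426,000 = 76.8% ≤ 80%
Total monthly debts = (360 + 1,805 + 825 + 575) = 3,565. DTI: 3,565 ÷ 9,400 = 37.9%, within the 41% cap
Employment 71 ≥ 12 months
All requirements met. Score 753 falls in the 729–759 tier → 7.2%.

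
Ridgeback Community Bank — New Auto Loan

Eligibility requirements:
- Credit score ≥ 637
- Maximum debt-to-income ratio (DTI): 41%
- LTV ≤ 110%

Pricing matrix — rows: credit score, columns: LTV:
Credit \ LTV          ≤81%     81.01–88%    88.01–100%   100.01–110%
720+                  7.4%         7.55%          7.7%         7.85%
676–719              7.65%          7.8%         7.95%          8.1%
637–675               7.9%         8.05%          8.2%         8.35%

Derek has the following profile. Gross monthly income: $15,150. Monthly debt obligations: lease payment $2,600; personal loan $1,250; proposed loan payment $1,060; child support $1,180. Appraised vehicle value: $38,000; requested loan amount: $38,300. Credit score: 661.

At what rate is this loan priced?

8.35%

Credit score 661 ≥ 637; Total monthly debts = (2,600 + 1,250 + 1,060 + 1,180) = 6,090. DTI: 6,090 ÷ 15,150 = 40.2%, within the 41% cap
Loan-to-value = 38,300/38,000 = 100.8% — pass (110% max)
Score 661 is in the 637–675 band; LTV 100.8% is in the 100.01–110% band → 8.35%.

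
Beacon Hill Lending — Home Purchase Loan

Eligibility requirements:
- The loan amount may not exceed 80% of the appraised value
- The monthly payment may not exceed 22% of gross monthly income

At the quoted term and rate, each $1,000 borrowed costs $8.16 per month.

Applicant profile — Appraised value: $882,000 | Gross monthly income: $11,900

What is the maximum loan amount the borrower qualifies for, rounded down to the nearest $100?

Payment cap: 22% × $11,900 = $2,618/month.
At $8.16 per $1,000, that supports 2,618/8.16 × 1,000 ≈ $320,833 → $320,800.
LTV cap: 80% × $882,000 = $705,600 → $705,600.
Binding constraint: payment-to-income.

$320,800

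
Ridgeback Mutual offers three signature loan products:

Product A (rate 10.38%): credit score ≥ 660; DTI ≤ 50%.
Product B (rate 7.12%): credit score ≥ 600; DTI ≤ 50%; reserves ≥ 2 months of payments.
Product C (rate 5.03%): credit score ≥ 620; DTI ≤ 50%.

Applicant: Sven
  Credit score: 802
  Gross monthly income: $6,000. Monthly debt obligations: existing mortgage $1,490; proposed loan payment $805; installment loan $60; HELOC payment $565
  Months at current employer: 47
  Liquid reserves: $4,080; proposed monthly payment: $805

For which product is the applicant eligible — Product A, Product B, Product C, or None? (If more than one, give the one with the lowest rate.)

Total debts = (1,490 + 805 + 60 + 565) = 2,920; DTI = 2,920/6,000 = 48.7%.
Reserves = 4,080/805 = 5.1 months.
Product A: score 802 ≥ 660; DTI 48.7% ≤ 50% → qualifies.
Product B: score 802 ≥ 600; DTI 48.7% ≤ 50%; reserves 5.1 ≥ 2 mo → qualifies.
Product C: score 802 ≥ 620; DTI 48.7% ≤ 50% → qualifies.
Qualifying: Product A, Product B, Product C. Lowest rate is 5.03% → Product C.

Product C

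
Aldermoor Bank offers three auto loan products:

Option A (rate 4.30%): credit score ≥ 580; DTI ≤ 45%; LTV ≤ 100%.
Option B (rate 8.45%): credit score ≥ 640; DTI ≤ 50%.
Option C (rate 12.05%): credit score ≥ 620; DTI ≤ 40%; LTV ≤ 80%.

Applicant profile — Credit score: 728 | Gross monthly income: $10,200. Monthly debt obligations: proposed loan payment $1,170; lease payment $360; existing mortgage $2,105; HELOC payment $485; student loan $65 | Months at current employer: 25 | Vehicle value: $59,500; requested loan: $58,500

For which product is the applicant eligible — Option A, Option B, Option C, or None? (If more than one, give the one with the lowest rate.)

Total debts = (1,170 + 360 + 2,105 + 485 + 65) = 4,185; DTI = 4,185/10,200 = 41%.
LTV = 58,500/59,500 = 98.3%.
Option A: score 728 ≥ 580; DTI 41% ≤ 45%; LTV 98.3% ≤ 100% → qualifies.
Option B: score 728 ≥ 640; DTI 41% ≤ 50% → qualifies.
Option C: score 728 ≥ 620; DTI 41% > 40%; LTV 98.3% > 80% → does not qualify.
Qualifying: Option A, Option B. Lowest rate is 4.30% → Option A.

Option A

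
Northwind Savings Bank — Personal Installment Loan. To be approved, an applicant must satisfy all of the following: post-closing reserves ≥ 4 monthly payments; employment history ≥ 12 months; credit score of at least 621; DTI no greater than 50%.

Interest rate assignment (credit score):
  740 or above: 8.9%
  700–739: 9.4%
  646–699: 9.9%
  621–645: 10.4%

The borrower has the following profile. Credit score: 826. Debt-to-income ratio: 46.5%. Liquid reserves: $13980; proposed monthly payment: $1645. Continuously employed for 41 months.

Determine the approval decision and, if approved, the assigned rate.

Approved at 8.9%

Credit score 826 ≥ 621 (meets minimum)
Debt-to-income 46.5% vs 50% cap — pass
Employment 41 ≥ 12 months
Reserves = 13,980/1,645 = 8.5 months ≥ 4
All requirements met. Score 826 falls in the 740 or above tier → 8.9%.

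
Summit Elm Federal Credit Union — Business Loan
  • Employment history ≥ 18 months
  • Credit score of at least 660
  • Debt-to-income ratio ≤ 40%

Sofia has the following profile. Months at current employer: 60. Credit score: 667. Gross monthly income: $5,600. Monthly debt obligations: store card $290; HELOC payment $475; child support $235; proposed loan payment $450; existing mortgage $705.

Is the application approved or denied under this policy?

Employment 60 ≥ 18 months
Credit score 667 ≥ 660 (meets)
Total monthly debts = (290 + 475 + 235 + 450 + 705) = 2,155. DTI: 2,155 ÷ 5,600 = 38.5%, within the 40% cap
All criteria satisfied.

Approved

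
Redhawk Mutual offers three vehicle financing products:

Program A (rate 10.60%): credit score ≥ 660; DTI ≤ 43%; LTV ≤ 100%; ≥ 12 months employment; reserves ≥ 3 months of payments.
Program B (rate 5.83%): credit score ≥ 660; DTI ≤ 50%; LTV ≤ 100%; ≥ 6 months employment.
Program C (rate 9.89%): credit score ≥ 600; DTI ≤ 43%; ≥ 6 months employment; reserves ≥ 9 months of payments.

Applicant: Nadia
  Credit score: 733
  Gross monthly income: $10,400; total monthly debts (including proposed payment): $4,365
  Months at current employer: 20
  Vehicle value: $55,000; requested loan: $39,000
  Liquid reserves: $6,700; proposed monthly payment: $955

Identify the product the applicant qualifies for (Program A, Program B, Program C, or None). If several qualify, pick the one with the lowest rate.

DTI = 4,365/10,400 = 42%.
LTV = 39,000/55,000 = 70.9%.
Reserves = 6,700/955 = 7.0 months.
Program A: score 733 ≥ 660; DTI 42% ≤ 43%; LTV 70.9% ≤ 100%; employment 20 ≥ 12 mo; reserves 7.0 ≥ 3 mo → qualifies.
Program B: score 733 ≥ 660; DTI 42% ≤ 50%; LTV 70.9% ≤ 100%; employment 20 ≥ 6 mo → qualifies.
Program C: score 733 ≥ 600; DTI 42% ≤ 43%; employment 20 ≥ 6 mo; reserves 7.0 < 9 mo → does not qualify.
Qualifying: Program A, Program B. Lowest rate is 5.83% → Program B.

Program B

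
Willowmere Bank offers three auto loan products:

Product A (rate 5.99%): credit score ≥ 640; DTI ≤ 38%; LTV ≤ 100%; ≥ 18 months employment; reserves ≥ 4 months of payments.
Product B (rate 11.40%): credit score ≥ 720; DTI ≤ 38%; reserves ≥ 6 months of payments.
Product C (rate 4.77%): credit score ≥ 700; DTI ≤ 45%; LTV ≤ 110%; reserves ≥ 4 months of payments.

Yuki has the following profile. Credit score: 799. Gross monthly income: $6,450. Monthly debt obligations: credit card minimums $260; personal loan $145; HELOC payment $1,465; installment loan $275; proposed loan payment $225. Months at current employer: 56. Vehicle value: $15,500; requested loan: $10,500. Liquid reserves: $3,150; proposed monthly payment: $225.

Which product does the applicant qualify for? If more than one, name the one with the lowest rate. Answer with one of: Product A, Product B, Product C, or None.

Product C

Total debts = (260 + 145 + 1,465 + 275 + 225) = 2,370; DTI = 2,370/6,450 = 36.7%.
LTV = 10,500/15,500 = 67.7%.
Reserves = 3,150/225 = 14.0 months.
Product A: score 799 ≥ 640; DTI 36.7% ≤ 38%; LTV 67.7% ≤ 100%; employment 56 ≥ 18 mo; reserves 14.0 ≥ 4 mo → qualifies.
Product B: score 799 ≥ 720; DTI 36.7% ≤ 38%; reserves 14.0 ≥ 6 mo → qualifies.
Product C: score 799 ≥ 700; DTI 36.7% ≤ 45%; LTV 67.7% ≤ 110%; reserves 14.0 ≥ 4 mo → qualifies.
Qualifying: Product A, Product B, Product C. Lowest rate is 4.77% → Product C.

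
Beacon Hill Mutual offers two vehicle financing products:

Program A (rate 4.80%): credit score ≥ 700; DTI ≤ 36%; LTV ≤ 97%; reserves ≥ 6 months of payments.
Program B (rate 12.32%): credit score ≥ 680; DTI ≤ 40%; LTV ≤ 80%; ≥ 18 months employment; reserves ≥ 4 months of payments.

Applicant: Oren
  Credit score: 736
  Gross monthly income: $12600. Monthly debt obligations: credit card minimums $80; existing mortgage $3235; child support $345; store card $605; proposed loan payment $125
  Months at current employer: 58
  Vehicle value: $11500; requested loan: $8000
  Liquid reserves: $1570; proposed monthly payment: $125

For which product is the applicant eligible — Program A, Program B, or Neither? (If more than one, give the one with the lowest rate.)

Total debts = (80 + 3,235 + 345 + 605 + 125) = 4,390; DTI = 4,390/12,600 = 34.8%.
LTV = 8,000/11,500 = 69.6%.
Reserves = 1,570/125 = 12.6 months.
Program A: score 736 ≥ 700; DTI 34.8% ≤ 36%; LTV 69.6% ≤ 97%; reserves 12.6 ≥ 6 mo → qualifies.
Program B: score 736 ≥ 680; DTI 34.8% ≤ 40%; LTV 69.6% ≤ 80%; employment 58 ≥ 18 mo; reserves 12.6 ≥ 4 mo → qualifies.
Qualifying: Program A, Program B. Lowest rate is 4.80% → Program A.

Program A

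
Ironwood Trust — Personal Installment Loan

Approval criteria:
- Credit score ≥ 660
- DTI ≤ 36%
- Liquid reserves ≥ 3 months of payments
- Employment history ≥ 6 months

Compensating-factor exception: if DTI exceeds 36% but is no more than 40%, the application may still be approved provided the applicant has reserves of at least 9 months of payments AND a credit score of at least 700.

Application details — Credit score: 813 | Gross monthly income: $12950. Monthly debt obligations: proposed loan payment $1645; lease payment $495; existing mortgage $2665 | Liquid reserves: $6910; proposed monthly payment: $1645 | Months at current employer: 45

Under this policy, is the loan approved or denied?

Denied

Credit score 813 ≥ 660 (meets base)
Total debts = (1,645 + 495 + 2,665) = 4,805. DTI: 4,805 ÷ 12,950 = 37.1%, over the 36% base limit.
Reserves = 6,910/1,645 = 4.2 months ≥ 3
Employment 45 ≥ 6 months
DTI 37.1% is within the 36%–40% exception band; checking compensating factors.
Override check — reserves: 4.2 mo (short of 9); score: 813 (ok).
Override conditions not both satisfied; exception does not apply.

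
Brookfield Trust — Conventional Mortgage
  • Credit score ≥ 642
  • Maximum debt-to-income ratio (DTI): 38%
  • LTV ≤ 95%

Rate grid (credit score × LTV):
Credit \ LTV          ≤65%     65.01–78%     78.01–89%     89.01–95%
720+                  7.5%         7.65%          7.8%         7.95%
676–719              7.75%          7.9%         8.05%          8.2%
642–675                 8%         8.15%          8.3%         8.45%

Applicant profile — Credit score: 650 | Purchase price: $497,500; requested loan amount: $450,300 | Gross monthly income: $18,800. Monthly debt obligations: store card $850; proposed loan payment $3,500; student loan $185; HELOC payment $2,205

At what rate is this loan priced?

8.45%

Credit score 650 ≥ 642; Total monthly debts = (850 + 3,500 + 185 + 2,205) = 6,740. DTI: 6,740 ÷ 18,800 = 35.9%, within the 38% cap
Loan-to-value = 450,300/497,500 = 90.5% — pass (95% max)
Row: 650 falls in 642–675. Column: 90.5% falls in 89.01–95%. Rate = 8.45%.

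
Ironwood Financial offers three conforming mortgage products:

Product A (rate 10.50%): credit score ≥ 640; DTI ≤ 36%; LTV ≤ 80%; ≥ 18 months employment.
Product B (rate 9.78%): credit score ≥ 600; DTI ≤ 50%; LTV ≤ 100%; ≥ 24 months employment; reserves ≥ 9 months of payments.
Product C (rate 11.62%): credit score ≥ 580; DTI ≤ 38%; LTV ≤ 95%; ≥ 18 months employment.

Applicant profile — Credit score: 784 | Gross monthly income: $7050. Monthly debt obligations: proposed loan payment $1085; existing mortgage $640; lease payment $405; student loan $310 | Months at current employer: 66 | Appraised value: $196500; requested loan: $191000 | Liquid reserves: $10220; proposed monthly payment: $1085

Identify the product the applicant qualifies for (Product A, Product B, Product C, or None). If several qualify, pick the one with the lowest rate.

Product B

Total debts = (1,085 + 640 + 405 + 310) = 2,440; DTI = 2,440/7,050 = 34.6%.
LTV = 191,000/196,500 = 97.2%.
Reserves = 10,220/1,085 = 9.4 months.
Product A: score 784 ≥ 640; DTI 34.6% ≤ 36%; LTV 97.2% > 80%; employment 66 ≥ 18 mo → does not qualify.
Product B: score 784 ≥ 600; DTI 34.6% ≤ 50%; LTV 97.2% ≤ 100%; employment 66 ≥ 24 mo; reserves 9.4 ≥ 9 mo → qualifies.
Product C: score 784 ≥ 580; DTI 34.6% ≤ 38%; LTV 97.2% > 95%; employment 66 ≥ 18 mo → does not qualify.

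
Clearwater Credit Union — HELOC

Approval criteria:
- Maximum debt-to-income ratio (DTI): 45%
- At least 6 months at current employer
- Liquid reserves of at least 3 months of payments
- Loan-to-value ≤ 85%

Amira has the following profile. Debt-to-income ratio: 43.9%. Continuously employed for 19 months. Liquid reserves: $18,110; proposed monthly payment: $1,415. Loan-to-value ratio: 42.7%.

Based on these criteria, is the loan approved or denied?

Approved

DTI 43.9% ≤ 45%
Employment 19 ≥ 6 months
Liquid reserves cover 18,110/1,415 = 12.8 months — ≥ 3 required
LTV 42.7% — within 85%
All criteria satisfied.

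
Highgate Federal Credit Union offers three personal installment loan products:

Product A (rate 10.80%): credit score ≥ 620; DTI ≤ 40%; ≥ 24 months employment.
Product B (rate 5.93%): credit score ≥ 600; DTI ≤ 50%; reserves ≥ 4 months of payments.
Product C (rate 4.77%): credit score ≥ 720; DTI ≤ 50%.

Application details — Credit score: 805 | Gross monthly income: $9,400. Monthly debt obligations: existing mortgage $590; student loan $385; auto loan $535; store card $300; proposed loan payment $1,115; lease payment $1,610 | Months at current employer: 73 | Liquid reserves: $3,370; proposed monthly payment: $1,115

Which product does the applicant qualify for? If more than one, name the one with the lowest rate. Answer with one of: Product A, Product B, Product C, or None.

Total debts = (590 + 385 + 535 + 300 + 1,115 + 1,610) = 4,535; DTI = 4,535/9,400 = 48.2%.
Reserves = 3,370/1,115 = 3.0 months.
Product A: score 805 ≥ 620; DTI 48.2% > 40%; employment 73 ≥ 24 mo → does not qualify.
Product B: score 805 ≥ 600; DTI 48.2% ≤ 50%; reserves 3.0 < 4 mo → does not qualify.
Product C: score 805 ≥ 720; DTI 48.2% ≤ 50% → qualifies.

Product C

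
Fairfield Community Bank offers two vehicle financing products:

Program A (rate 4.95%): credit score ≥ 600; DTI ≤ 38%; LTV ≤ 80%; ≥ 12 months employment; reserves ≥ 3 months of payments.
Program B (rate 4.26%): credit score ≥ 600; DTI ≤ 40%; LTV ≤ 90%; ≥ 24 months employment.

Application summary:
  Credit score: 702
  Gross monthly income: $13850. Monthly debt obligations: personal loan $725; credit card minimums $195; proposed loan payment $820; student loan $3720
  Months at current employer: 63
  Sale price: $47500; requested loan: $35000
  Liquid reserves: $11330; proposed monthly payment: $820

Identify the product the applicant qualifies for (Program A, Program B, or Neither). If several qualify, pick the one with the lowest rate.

Program B

Total debts = (725 + 195 + 820 + 3,720) = 5,460; DTI = 5,460/13,850 = 39.4%.
LTV = 35,000/47,500 = 73.7%.
Reserves = 11,330/820 = 13.8 months.
Program A: score 702 ≥ 600; DTI 39.4% > 38%; LTV 73.7% ≤ 80%; employment 63 ≥ 12 mo; reserves 13.8 ≥ 3 mo → does not qualify.
Program B: score 702 ≥ 600; DTI 39.4% ≤ 40%; LTV 73.7% ≤ 90%; employment 63 ≥ 24 mo → qualifies.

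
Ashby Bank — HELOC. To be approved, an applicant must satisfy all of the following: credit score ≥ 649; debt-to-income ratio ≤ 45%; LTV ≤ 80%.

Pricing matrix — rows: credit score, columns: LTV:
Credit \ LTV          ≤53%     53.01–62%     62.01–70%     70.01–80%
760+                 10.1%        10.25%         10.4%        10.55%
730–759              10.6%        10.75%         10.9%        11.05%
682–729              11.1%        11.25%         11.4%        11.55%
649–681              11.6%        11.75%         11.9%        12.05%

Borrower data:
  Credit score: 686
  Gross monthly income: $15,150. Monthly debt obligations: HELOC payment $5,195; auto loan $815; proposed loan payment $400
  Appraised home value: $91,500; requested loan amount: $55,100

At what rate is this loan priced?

Credit score 686 ≥ 649; Total monthly debts = (5,195 + 815 + 400) = 6,410. DTI = 6,410/15,150 = 42.3% ≤ 45%
LTV = 55,100/91,500 = 60.2% ≤ 80%
Credit 686 → row 682–729; LTV 60.2% → column 53.01–62%. Grid cell → 11.25%.

11.25%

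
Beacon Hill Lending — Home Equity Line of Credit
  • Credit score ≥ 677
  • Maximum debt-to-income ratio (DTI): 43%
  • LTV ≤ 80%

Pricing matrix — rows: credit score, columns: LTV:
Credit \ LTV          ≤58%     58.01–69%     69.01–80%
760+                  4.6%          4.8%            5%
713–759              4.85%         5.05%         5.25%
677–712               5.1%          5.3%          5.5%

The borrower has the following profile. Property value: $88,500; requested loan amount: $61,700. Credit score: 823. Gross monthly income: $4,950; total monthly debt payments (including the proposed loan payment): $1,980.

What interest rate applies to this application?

5%

Credit score 823 ≥ 677; Debt-to-income = 1,980/4,950 = 40% — meets 43% limit
LTV: 61,700 ÷ 88,500 = 69.7%, within 80% cap
Row: 823 falls in 760+. Column: 69.7% falls in 69.01–80%. Rate = 5%.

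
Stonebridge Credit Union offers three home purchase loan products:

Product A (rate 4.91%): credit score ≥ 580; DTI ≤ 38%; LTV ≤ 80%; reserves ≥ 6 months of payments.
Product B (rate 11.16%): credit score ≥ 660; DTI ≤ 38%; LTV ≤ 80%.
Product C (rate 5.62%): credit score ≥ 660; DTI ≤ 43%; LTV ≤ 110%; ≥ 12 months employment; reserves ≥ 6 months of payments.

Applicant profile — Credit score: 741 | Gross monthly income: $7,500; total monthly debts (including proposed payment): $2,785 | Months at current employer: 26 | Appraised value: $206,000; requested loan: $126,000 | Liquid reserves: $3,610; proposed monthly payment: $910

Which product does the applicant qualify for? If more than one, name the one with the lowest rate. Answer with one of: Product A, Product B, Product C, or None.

DTI = 2,785/7,500 = 37.1%.
LTV = 126,000/206,000 = 61.2%.
Reserves = 3,610/910 = 4.0 months.
Product A: score 741 ≥ 580; DTI 37.1% ≤ 38%; LTV 61.2% ≤ 80%; reserves 4.0 < 6 mo → does not qualify.
Product B: score 741 ≥ 660; DTI 37.1% ≤ 38%; LTV 61.2% ≤ 80% → qualifies.
Product C: score 741 ≥ 660; DTI 37.1% ≤ 43%; LTV 61.2% ≤ 110%; employment 26 ≥ 12 mo; reserves 4.0 < 6 mo → does not qualify.

Product B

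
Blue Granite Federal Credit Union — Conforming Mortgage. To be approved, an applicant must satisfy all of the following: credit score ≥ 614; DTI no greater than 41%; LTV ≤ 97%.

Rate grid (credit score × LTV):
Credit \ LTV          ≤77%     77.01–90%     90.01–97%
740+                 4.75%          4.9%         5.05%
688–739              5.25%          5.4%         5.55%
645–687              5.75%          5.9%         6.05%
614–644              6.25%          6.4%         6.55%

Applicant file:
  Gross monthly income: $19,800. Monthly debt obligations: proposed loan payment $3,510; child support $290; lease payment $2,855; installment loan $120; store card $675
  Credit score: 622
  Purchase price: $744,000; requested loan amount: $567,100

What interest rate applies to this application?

Credit score 622 ≥ 614; Total monthly debts = (3,510 + 290 + 2,855 + 120 + 675) = 7,450. DTI = 7,450/19,800 = 37.6% ≤ 41%
LTV = 567,100/744,000 = 76.2% ≤ 97%
Row: 622 falls in 614–644. Column: 76.2% falls in ≤77%. Rate = 6.25%.

6.25%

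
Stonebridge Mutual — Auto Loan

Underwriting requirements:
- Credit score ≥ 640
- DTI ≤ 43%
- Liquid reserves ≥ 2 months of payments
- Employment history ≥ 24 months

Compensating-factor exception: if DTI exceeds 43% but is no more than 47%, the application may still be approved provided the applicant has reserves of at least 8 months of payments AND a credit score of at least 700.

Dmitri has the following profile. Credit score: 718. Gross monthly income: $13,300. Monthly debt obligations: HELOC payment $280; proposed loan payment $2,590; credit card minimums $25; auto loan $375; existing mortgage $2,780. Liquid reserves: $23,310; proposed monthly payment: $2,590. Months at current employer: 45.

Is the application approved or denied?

Credit score 718 ≥ 640 (meets base)
Total debts = (280 + 2,590 + 25 + 375 + 2,780) = 6,050. DTI: 6,050 ÷ 13,300 = 45.5%, over the 43% base limit.
Liquid reserves cover 23,310/2,590 = 9.0 months — ≥ 2 required
Employment 45 ≥ 24 months
DTI 45.5% is within the 43%–47% exception band; checking compensating factors.
Override check — reserves: 9.0 mo (ok); score: 718 (ok).
Both override conditions satisfied; DTI exception granted.

Approved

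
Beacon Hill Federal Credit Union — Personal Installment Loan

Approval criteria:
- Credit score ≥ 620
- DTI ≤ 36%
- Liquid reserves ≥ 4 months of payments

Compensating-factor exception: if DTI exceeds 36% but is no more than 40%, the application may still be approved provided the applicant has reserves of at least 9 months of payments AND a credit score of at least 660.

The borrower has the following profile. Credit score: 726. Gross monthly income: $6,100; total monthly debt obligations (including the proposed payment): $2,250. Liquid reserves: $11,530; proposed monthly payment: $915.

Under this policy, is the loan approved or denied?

Credit score 726 ≥ 620 (meets base)
DTI: 2,250 ÷ 6,100 = 36.9%, over the 36% base limit.
Liquid reserves cover 11,530/915 = 12.6 months — ≥ 4 required
36.9% falls in the override range (36%–40%), so the compensating-factor test applies.
Reserves 12.6 ≥ 9 months; credit score 726 ≥ 660.
Both override conditions satisfied; DTI exception granted.

Approved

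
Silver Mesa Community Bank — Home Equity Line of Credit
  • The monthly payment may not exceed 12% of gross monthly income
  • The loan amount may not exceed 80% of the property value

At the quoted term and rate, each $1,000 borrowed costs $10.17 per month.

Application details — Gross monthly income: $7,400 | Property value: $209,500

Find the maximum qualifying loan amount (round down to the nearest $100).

Payment cap: 12% × $7,400 = $888/month.
At $10.17 per $1,000, that supports 888/10.17 × 1,000 ≈ $87,315 → $87,300.
LTV cap: 80% × $209,500 = $167,600 → $167,600.
Binding constraint: payment-to-income.

$87,300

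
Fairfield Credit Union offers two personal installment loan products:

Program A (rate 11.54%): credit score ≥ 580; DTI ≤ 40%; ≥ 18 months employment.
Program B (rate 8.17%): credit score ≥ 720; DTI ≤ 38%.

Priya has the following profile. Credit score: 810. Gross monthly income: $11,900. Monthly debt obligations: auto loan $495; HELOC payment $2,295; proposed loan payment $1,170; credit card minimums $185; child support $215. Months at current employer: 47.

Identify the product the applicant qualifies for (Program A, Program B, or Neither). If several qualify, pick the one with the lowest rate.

Total debts = (495 + 2,295 + 1,170 + 185 + 215) = 4,360; DTI = 4,360/11,900 = 36.6%.
Program A: score 810 ≥ 580; DTI 36.6% ≤ 40%; employment 47 ≥ 18 mo → qualifies.
Program B: score 810 ≥ 720; DTI 36.6% ≤ 38% → qualifies.
Qualifying: Program A, Program B. Lowest rate is 8.17% → Program B.

Program B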